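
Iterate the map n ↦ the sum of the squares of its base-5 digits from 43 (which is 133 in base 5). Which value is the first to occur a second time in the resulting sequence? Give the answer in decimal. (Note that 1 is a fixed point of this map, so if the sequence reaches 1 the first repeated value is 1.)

43 = (1,3,3)_5 → 1² + 3² + 3² = 1 + 9 + 9 = 19
19 = (3,4)_5 → 3² + 4² = 9 + 16 = 25
25 = (1,0,0)_5 → 1² + 0² + 0² = 1 + 0 + 0 = 1  — reached the fixed point 1.
1 → 1, so 1 is the first repeated value.

1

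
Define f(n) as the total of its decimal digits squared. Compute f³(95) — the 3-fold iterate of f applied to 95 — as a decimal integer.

58

95 → 9² + 5² = 81 + 25 = 106
106 → 1² + 0² + 6² = 1 + 0 + 36 = 37
37 → 3² + 7² = 9 + 49 = 58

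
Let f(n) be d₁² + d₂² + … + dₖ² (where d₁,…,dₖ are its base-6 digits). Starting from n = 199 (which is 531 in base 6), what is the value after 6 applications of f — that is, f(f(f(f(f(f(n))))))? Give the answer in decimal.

29

199 = (5,3,1)_6 → 35
35 = (5,5)_6 → 50
50 = (1,2,2)_6 → 9
9 = (1,3)_6 → 10
10 = (1,4)_6 → 17
17 = (2,5)_6 → 29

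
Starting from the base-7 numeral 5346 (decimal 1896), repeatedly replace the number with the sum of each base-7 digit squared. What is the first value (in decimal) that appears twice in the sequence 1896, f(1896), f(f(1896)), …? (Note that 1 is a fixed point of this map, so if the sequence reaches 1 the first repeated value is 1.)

1896 = (5,3,4,6)_7 → 5² + 3² + 4² + 6² = 86
86 = (1,5,2)_7 → 1² + 5² + 2² = 30
30 = (4,2)_7 → 4² + 2² = 20
20 = (2,6)_7 → 2² + 6² = 40
40 = (5,5)_7 → 5² + 5² = 50
50 = (1,0,1)_7 → 1² + 0² + 1² = 2
2 = (2)_7 → 2² = 4
4 = (4)_7 → 4² = 16
16 = (2,2)_7 → 2² + 2² = 8
8 = (1,1)_7 → 1² + 1² = 2  — 2 already appeared earlier.

2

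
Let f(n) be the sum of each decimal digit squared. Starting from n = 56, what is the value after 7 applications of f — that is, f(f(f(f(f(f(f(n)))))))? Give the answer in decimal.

20

56 → 61
61 → 37
37 → 58
58 → 89
89 → 145
145 → 42
42 → 20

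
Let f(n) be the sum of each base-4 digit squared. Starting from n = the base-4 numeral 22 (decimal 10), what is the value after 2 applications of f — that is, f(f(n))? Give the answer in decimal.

10 = (2,2)_4 → 2² + 2² = 4 + 4 = 8
8 = (2,0)_4 → 2² + 0² = 4 + 0 = 4

4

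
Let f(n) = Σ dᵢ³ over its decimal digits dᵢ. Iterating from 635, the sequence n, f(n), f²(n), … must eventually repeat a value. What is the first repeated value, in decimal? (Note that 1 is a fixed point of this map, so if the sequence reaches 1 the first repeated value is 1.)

371

635 → 368
368 → 755
755 → 593
593 → 881
881 → 1025
1025 → 134
134 → 92
92 → 737
737 → 713
713 → 371
371 → 371  — 371 already appeared earlier.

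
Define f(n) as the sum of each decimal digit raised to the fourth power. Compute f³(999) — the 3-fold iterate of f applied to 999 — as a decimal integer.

723

999 → 9⁴ + 9⁴ + 9⁴ = 6561 + 6561 + 6561 = 19683
19683 → 1⁴ + 9⁴ + 6⁴ + 8⁴ + 3⁴ = 1 + 6561 + 1296 + 4096 + 81 = 12035
12035 → 1⁴ + 2⁴ + 0⁴ + 3⁴ + 5⁴ = 1 + 16 + 0 + 81 + 625 = 723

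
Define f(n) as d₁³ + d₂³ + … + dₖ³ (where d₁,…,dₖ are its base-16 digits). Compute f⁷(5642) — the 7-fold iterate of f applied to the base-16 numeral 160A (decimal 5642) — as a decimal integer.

5642 = (1,6,0,10)_16 → 1³ + 6³ + 0³ + 10³ = 1 + 216 + 0 + 1000 = 1217
1217 = (4,12,1)_16 → 4³ + 12³ + 1³ = 64 + 1728 + 1 = 1793
1793 = (7,0,1)_16 → 7³ + 0³ + 1³ = 343 + 0 + 1 = 344
344 = (1,5,8)_16 → 1³ + 5³ + 8³ = 1 + 125 + 512 = 638
638 = (2,7,14)_16 → 2³ + 7³ + 14³ = 8 + 343 + 2744 = 3095
3095 = (12,1,7)_16 → 12³ + 1³ + 7³ = 1728 + 1 + 343 = 2072
2072 = (8,1,8)_16 → 8³ + 1³ + 8³ = 512 + 1 + 512 = 1025

1025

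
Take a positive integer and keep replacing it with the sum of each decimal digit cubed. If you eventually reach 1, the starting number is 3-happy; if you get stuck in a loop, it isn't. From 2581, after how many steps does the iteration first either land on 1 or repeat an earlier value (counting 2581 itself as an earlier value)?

6

2581 → 2³ + 5³ + 8³ + 1³ = 8 + 125 + 512 + 1 = 646
646 → 6³ + 4³ + 6³ = 216 + 64 + 216 = 496
496 → 4³ + 9³ + 6³ = 64 + 729 + 216 = 1009
1009 → 1³ + 0³ + 0³ + 9³ = 1 + 0 + 0 + 729 = 730
730 → 7³ + 3³ + 0³ = 343 + 27 + 0 = 370
370 → 3³ + 7³ + 0³ = 27 + 343 + 0 = 370  — 370 repeats.
That took 6 steps.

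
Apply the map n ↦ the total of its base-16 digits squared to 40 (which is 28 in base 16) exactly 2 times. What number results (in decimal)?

32

40 = (2,8)_16 → 2² + 8² = 68
68 = (4,4)_16 → 4² + 4² = 32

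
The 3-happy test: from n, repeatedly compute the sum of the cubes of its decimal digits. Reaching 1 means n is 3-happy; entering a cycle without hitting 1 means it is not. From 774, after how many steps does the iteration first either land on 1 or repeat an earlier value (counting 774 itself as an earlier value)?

7

774 → 750
750 → 468
468 → 792
792 → 1080
1080 → 513
513 → 153
153 → 153  — 153 repeats.
That took 7 steps.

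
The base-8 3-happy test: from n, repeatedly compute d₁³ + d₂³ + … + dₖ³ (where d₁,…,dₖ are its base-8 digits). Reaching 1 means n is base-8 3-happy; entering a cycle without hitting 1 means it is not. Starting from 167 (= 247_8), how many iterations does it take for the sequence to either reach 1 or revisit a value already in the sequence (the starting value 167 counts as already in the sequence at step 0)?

12

167 = (2,4,7)_8 → 2³ + 4³ + 7³ = 415
415 = (6,3,7)_8 → 6³ + 3³ + 7³ = 586
586 = (1,1,1,2)_8 → 1³ + 1³ + 1³ + 2³ = 11
11 = (1,3)_8 → 1³ + 3³ = 28
28 = (3,4)_8 → 3³ + 4³ = 91
91 = (1,3,3)_8 → 1³ + 3³ + 3³ = 55
55 = (6,7)_8 → 6³ + 7³ = 559
559 = (1,0,5,7)_8 → 1³ + 0³ + 5³ + 7³ = 469
469 = (7,2,5)_8 → 7³ + 2³ + 5³ = 476
476 = (7,3,4)_8 → 7³ + 3³ + 4³ = 434
434 = (6,6,2)_8 → 6³ + 6³ + 2³ = 440
440 = (6,7,0)_8 → 6³ + 7³ + 0³ = 559  — 559 repeats.
That took 12 steps.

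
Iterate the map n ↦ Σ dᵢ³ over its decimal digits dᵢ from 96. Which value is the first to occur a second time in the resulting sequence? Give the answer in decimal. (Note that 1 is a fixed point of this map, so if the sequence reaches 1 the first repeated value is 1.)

96 → 9³ + 6³ = 729 + 216 = 945
945 → 9³ + 4³ + 5³ = 729 + 64 + 125 = 918
918 → 9³ + 1³ + 8³ = 729 + 1 + 512 = 1242
1242 → 1³ + 2³ + 4³ + 2³ = 1 + 8 + 64 + 8 = 81
81 → 8³ + 1³ = 512 + 1 = 513
513 → 5³ + 1³ + 3³ = 125 + 1 + 27 = 153
153 → 1³ + 5³ + 3³ = 1 + 125 + 27 = 153  — 153 already appeared earlier.

153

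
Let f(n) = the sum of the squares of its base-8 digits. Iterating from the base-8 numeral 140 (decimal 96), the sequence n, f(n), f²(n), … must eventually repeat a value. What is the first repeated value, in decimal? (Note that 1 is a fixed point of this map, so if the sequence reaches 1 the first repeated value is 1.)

96 = (1,4,0)_8 → 1² + 4² + 0² = 1 + 16 + 0 = 17
17 = (2,1)_8 → 2² + 1² = 4 + 1 = 5
5 = (5)_8 → 5² = 25
25 = (3,1)_8 → 3² + 1² = 9 + 1 = 10
10 = (1,2)_8 → 1² + 2² = 1 + 4 = 5  — 5 already appeared earlier.

5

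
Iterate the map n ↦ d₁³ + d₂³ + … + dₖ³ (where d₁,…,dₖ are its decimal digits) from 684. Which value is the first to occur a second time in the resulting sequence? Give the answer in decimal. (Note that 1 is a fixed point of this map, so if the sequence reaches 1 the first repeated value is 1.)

153

684 → 6³ + 8³ + 4³ = 216 + 512 + 64 = 792
792 → 7³ + 9³ + 2³ = 343 + 729 + 8 = 1080
1080 → 1³ + 0³ + 8³ + 0³ = 1 + 0 + 512 + 0 = 513
513 → 5³ + 1³ + 3³ = 125 + 1 + 27 = 153
153 → 1³ + 5³ + 3³ = 1 + 125 + 27 = 153  — 153 already appeared earlier.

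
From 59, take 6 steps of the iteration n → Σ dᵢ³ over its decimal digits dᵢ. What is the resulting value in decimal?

134

59 → 854
854 → 701
701 → 344
344 → 155
155 → 251
251 → 134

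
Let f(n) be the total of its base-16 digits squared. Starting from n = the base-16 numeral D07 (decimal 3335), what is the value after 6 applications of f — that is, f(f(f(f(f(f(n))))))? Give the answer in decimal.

169

3335 = (13,0,7)_16 → 13² + 0² + 7² = 218
218 = (13,10)_16 → 13² + 10² = 269
269 = (1,0,13)_16 → 1² + 0² + 13² = 170
170 = (10,10)_16 → 10² + 10² = 200
200 = (12,8)_16 → 12² + 8² = 208
208 = (13,0)_16 → 13² + 0² = 169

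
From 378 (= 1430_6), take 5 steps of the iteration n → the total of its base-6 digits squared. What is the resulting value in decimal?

378 = (1,4,3,0)_6 → 26
26 = (4,2)_6 → 20
20 = (3,2)_6 → 13
13 = (2,1)_6 → 5
5 = (5)_6 → 25

25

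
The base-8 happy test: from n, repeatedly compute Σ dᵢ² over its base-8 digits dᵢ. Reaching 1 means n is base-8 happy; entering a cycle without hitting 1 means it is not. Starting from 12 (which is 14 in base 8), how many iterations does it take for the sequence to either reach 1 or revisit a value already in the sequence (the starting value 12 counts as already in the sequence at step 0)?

12 = (1,4)_8 → 1² + 4² = 1 + 16 = 17
17 = (2,1)_8 → 2² + 1² = 4 + 1 = 5
5 = (5)_8 → 5² = 25
25 = (3,1)_8 → 3² + 1² = 9 + 1 = 10
10 = (1,2)_8 → 1² + 2² = 1 + 4 = 5  — 5 repeats.
That took 5 steps.

5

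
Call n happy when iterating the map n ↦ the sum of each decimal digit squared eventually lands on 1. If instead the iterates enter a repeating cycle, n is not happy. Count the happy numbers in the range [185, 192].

3

185: 185 → 90 → 81 → 65 → 61 → 37 → 58 → 89 → 145 → 42 → 20 → 4 → 16 → 37  (repeats 37)
186: 186 → 101 → 2 → 4 → 16 → 37 → 58 → 89 → 145 → 42 → 20 → 4  (repeats 4)
187: 187 → 114 → 18 → 65 → 61 → 37 → 58 → 89 → 145 → 42 → 20 → 4 → 16 → 37  (repeats 37)
188: 188 → 129 → 86 → 100 → 1  (reaches 1)
189: 189 → 146 → 53 → 34 → 25 → 29 → 85 → 89 → 145 → 42 → 20 → 4 → 16 → 37 → 58 → 89  (repeats 89)
190: 190 → 82 → 68 → 100 → 1  (reaches 1)
191: 191 → 83 → 73 → 58 → 89 → 145 → 42 → 20 → 4 → 16 → 37 → 58  (repeats 58)
192: 192 → 86 → 100 → 1  (reaches 1)
happy: 188, 190, 192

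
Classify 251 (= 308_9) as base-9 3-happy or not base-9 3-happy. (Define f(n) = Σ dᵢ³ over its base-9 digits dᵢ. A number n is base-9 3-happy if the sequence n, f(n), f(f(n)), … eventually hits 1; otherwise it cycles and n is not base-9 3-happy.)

251 = (3,0,8)_9 → 3³ + 0³ + 8³ = 27 + 0 + 512 = 539
539 = (6,5,8)_9 → 6³ + 5³ + 8³ = 216 + 125 + 512 = 853
853 = (1,1,4,7)_9 → 1³ + 1³ + 4³ + 7³ = 1 + 1 + 64 + 343 = 409
409 = (5,0,4)_9 → 5³ + 0³ + 4³ = 125 + 0 + 64 = 189
189 = (2,3,0)_9 → 2³ + 3³ + 0³ = 8 + 27 + 0 = 35
35 = (3,8)_9 → 3³ + 8³ = 27 + 512 = 539  — 539 already seen; the sequence cycles without reaching 1.

not base-9 3-happy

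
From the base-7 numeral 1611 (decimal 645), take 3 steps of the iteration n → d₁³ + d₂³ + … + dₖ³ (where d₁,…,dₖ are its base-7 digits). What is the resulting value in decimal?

9

645 = (1,6,1,1)_7 → 1³ + 6³ + 1³ + 1³ = 219
219 = (4,3,2)_7 → 4³ + 3³ + 2³ = 99
99 = (2,0,1)_7 → 2³ + 0³ + 1³ = 9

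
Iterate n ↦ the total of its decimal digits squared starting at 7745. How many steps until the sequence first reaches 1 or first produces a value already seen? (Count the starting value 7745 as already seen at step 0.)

6

7745 → 7² + 7² + 4² + 5² = 49 + 49 + 16 + 25 = 139
139 → 1² + 3² + 9² = 1 + 9 + 81 = 91
91 → 9² + 1² = 81 + 1 = 82
82 → 8² + 2² = 64 + 4 = 68
68 → 6² + 8² = 36 + 64 = 100
100 → 1² + 0² + 0² = 1 + 0 + 0 = 1  — reached 1.
That took 6 steps.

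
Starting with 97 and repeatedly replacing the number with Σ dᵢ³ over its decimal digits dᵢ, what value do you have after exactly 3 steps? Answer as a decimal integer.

160

97 → 1072
1072 → 352
352 → 160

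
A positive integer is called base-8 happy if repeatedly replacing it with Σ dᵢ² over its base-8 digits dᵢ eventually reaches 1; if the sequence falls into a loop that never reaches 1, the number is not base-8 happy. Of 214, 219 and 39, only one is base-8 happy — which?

214: 214 → 49 → 37 → 41 → 26 → 13 → 26  — repeats 26 (not base-8 happy)
219: 219 → 27 → 18 → 8 → 1  — reaches 1 (base-8 happy)
39: 39 → 65 → 2 → 4 → 16 → 4  — repeats 4 (not base-8 happy)

219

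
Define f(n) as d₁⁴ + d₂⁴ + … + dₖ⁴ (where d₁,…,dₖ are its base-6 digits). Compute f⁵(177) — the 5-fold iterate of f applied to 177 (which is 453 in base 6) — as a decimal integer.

609

177 = (4,5,3)_6 → 4⁴ + 5⁴ + 3⁴ = 962
962 = (4,2,4,2)_6 → 4⁴ + 2⁴ + 4⁴ + 2⁴ = 544
544 = (2,3,0,4)_6 → 2⁴ + 3⁴ + 0⁴ + 4⁴ = 353
353 = (1,3,4,5)_6 → 1⁴ + 3⁴ + 4⁴ + 5⁴ = 963
963 = (4,2,4,3)_6 → 4⁴ + 2⁴ + 4⁴ + 3⁴ = 609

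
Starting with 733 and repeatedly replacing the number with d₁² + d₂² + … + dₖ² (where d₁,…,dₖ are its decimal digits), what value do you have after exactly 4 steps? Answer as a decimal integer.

733 → 7² + 3² + 3² = 49 + 9 + 9 = 67
67 → 6² + 7² = 36 + 49 = 85
85 → 8² + 5² = 64 + 25 = 89
89 → 8² + 9² = 64 + 81 = 145

145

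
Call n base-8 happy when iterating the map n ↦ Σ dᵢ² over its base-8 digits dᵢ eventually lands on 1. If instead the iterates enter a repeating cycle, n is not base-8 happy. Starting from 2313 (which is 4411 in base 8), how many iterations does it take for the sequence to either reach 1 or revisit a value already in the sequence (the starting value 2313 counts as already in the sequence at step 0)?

3

2313 = (4,4,1,1)_8 → 4² + 4² + 1² + 1² = 34
34 = (4,2)_8 → 4² + 2² = 20
20 = (2,4)_8 → 2² + 4² = 20  — 20 repeats.
That took 3 steps.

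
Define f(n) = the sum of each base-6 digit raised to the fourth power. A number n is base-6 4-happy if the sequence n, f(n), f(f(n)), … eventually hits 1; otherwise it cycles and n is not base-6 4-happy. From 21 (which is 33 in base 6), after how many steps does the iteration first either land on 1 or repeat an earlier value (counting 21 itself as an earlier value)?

13

21 = (3,3)_6 → 3⁴ + 3⁴ = 81 + 81 = 162
162 = (4,3,0)_6 → 4⁴ + 3⁴ + 0⁴ = 256 + 81 + 0 = 337
337 = (1,3,2,1)_6 → 1⁴ + 3⁴ + 2⁴ + 1⁴ = 1 + 81 + 16 + 1 = 99
99 = (2,4,3)_6 → 2⁴ + 4⁴ + 3⁴ = 16 + 256 + 81 = 353
353 = (1,3,4,5)_6 → 1⁴ + 3⁴ + 4⁴ + 5⁴ = 1 + 81 + 256 + 625 = 963
963 = (4,2,4,3)_6 → 4⁴ + 2⁴ + 4⁴ + 3⁴ = 256 + 16 + 256 + 81 = 609
609 = (2,4,5,3)_6 → 2⁴ + 4⁴ + 5⁴ + 3⁴ = 16 + 256 + 625 + 81 = 978
978 = (4,3,1,0)_6 → 4⁴ + 3⁴ + 1⁴ + 0⁴ = 256 + 81 + 1 + 0 = 338
338 = (1,3,2,2)_6 → 1⁴ + 3⁴ + 2⁴ + 2⁴ = 1 + 81 + 16 + 16 = 114
114 = (3,1,0)_6 → 3⁴ + 1⁴ + 0⁴ = 81 + 1 + 0 = 82
82 = (2,1,4)_6 → 2⁴ + 1⁴ + 4⁴ = 16 + 1 + 256 = 273
273 = (1,1,3,3)_6 → 1⁴ + 1⁴ + 3⁴ + 3⁴ = 1 + 1 + 81 + 81 = 164
164 = (4,3,2)_6 → 4⁴ + 3⁴ + 2⁴ = 256 + 81 + 16 = 353  — 353 repeats.
That took 13 steps.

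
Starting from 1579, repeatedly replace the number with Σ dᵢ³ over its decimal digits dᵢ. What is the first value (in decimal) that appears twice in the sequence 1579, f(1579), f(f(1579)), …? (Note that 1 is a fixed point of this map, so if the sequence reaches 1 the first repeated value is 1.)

1

1579 → 1³ + 5³ + 7³ + 9³ = 1198
1198 → 1³ + 1³ + 9³ + 8³ = 1243
1243 → 1³ + 2³ + 4³ + 3³ = 100
100 → 1³ + 0³ + 0³ = 1  — reached the fixed point 1.
1 → 1, so 1 is the first repeated value.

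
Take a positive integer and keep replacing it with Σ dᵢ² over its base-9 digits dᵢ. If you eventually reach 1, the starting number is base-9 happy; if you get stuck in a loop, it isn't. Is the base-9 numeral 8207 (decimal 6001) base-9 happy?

6001 = (8,2,0,7)_9 → 117
117 = (1,4,0)_9 → 17
17 = (1,8)_9 → 65
65 = (7,2)_9 → 53
53 = (5,8)_9 → 89
89 = (1,0,8)_9 → 65  — 65 already seen; the sequence cycles without reaching 1.

not base-9 happy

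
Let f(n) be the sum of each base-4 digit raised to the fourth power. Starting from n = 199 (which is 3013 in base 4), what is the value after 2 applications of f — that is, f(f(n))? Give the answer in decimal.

199 = (3,0,1,3)_4 → 3⁴ + 0⁴ + 1⁴ + 3⁴ = 163
163 = (2,2,0,3)_4 → 2⁴ + 2⁴ + 0⁴ + 3⁴ = 113

113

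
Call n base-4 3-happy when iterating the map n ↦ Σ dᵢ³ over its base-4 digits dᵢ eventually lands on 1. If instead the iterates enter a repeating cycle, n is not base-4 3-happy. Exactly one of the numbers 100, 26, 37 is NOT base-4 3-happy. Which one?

100: 100 → 10 → 16 → 1  — reaches 1 (base-4 3-happy)
26: 26 → 17 → 2 → 8 → 8  — repeats 8 (not base-4 3-happy)
37: 37 → 10 → 16 → 1  — reaches 1 (base-4 3-happy)

26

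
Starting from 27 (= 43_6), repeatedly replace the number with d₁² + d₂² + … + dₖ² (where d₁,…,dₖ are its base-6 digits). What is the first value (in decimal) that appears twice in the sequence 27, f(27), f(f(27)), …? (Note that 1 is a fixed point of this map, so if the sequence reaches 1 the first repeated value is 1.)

27 = (4,3)_6 → 4² + 3² = 25
25 = (4,1)_6 → 4² + 1² = 17
17 = (2,5)_6 → 2² + 5² = 29
29 = (4,5)_6 → 4² + 5² = 41
41 = (1,0,5)_6 → 1² + 0² + 5² = 26
26 = (4,2)_6 → 4² + 2² = 20
20 = (3,2)_6 → 3² + 2² = 13
13 = (2,1)_6 → 2² + 1² = 5
5 = (5)_6 → 5² = 25  — 25 already appeared earlier.

25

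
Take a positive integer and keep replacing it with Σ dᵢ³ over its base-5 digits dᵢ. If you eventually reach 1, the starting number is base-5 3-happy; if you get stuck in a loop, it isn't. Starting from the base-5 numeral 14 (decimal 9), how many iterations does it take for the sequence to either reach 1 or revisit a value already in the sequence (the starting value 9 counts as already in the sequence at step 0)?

9 = (1,4)_5 → 1³ + 4³ = 65
65 = (2,3,0)_5 → 2³ + 3³ + 0³ = 35
35 = (1,2,0)_5 → 1³ + 2³ + 0³ = 9  — 9 repeats.
That took 3 steps.

3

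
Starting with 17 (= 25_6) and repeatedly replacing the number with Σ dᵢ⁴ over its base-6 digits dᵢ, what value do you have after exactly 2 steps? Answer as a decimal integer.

17 = (2,5)_6 → 2⁴ + 5⁴ = 16 + 625 = 641
641 = (2,5,4,5)_6 → 2⁴ + 5⁴ + 4⁴ + 5⁴ = 16 + 625 + 256 + 625 = 1522

1522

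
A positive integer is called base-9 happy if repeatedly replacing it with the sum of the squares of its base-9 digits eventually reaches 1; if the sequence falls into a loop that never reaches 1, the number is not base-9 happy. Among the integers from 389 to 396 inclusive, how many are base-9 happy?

2

389: 389 → 69 → 85 → 17 → 65 → 53 → 89 → 65  — not base-9 happy
390: 390 → 74 → 68 → 74  — not base-9 happy
391: 391 → 81 → 1  — base-9 happy
392: 392 → 90 → 2 → 4 → 16 → 50 → 50  — not base-9 happy
393: 393 → 101 → 9 → 1  — base-9 happy
394: 394 → 114 → 46 → 26 → 68 → 74 → 68  — not base-9 happy
395: 395 → 129 → 35 → 73 → 65 → 53 → 89 → 65  — not base-9 happy
396: 396 → 80 → 128 → 30 → 18 → 4 → 16 → 50 → 50  — not base-9 happy
base-9 happy: 391, 393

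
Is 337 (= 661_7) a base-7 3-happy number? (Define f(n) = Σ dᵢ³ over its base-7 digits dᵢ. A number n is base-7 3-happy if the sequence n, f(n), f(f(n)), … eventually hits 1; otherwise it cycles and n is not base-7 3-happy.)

base-7 3-happy

337 = (6,6,1)_7 → 6³ + 6³ + 1³ = 216 + 216 + 1 = 433
433 = (1,1,5,6)_7 → 1³ + 1³ + 5³ + 6³ = 1 + 1 + 125 + 216 = 343
343 = (1,0,0,0)_7 → 1³ + 0³ + 0³ + 0³ = 1 + 0 + 0 + 0 = 1  — reached 1.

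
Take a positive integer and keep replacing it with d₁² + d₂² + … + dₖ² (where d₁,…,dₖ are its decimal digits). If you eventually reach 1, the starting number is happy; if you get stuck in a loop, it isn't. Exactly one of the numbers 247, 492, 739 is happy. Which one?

247: 247 → 69 → 117 → 51 → 26 → 40 → 16 → 37 → 58 → 89 → 145 → 42 → 20 → 4 → 16  — repeats 16 (not happy)
492: 492 → 101 → 2 → 4 → 16 → 37 → 58 → 89 → 145 → 42 → 20 → 4  — repeats 4 (not happy)
739: 739 → 139 → 91 → 82 → 68 → 100 → 1  — reaches 1 (happy)

739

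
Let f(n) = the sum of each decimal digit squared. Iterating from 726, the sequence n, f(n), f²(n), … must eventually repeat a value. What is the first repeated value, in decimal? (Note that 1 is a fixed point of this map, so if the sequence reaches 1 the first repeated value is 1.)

89

726 → 7² + 2² + 6² = 89
89 → 8² + 9² = 145
145 → 1² + 4² + 5² = 42
42 → 4² + 2² = 20
20 → 2² + 0² = 4
4 → 4² = 16
16 → 1² + 6² = 37
37 → 3² + 7² = 58
58 → 5² + 8² = 89  — 89 already appeared earlier.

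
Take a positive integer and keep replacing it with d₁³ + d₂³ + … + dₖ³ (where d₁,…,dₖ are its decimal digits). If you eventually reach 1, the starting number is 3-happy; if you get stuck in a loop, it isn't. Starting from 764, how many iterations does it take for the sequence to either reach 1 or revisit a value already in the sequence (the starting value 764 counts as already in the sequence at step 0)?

8

764 → 7³ + 6³ + 4³ = 623
623 → 6³ + 2³ + 3³ = 251
251 → 2³ + 5³ + 1³ = 134
134 → 1³ + 3³ + 4³ = 92
92 → 9³ + 2³ = 737
737 → 7³ + 3³ + 7³ = 713
713 → 7³ + 1³ + 3³ = 371
371 → 3³ + 7³ + 1³ = 371  — 371 repeats.
That took 8 steps.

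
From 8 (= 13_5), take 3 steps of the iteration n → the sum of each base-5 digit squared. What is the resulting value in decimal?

16

8 = (1,3)_5 → 1² + 3² = 10
10 = (2,0)_5 → 2² + 0² = 4
4 = (4)_5 → 4² = 16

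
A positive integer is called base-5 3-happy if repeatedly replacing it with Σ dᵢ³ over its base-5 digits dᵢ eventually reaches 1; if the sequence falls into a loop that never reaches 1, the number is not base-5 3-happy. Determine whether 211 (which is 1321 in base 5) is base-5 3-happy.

211 = (1,3,2,1)_5 → 1³ + 3³ + 2³ + 1³ = 1 + 27 + 8 + 1 = 37
37 = (1,2,2)_5 → 1³ + 2³ + 2³ = 1 + 8 + 8 = 17
17 = (3,2)_5 → 3³ + 2³ = 27 + 8 = 35
35 = (1,2,0)_5 → 1³ + 2³ + 0³ = 1 + 8 + 0 = 9
9 = (1,4)_5 → 1³ + 4³ = 1 + 64 = 65
65 = (2,3,0)_5 → 2³ + 3³ + 0³ = 8 + 27 + 0 = 35  — 35 already seen; the sequence cycles without reaching 1.

not base-5 3-happy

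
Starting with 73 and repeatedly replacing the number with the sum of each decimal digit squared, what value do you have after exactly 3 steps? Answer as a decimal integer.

73 → 7² + 3² = 49 + 9 = 58
58 → 5² + 8² = 25 + 64 = 89
89 → 8² + 9² = 64 + 81 = 145

145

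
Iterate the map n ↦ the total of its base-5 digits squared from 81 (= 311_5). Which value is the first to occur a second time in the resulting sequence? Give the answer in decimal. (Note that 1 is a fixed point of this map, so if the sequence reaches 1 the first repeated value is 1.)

1

81 = (3,1,1)_5 → 3² + 1² + 1² = 9 + 1 + 1 = 11
11 = (2,1)_5 → 2² + 1² = 4 + 1 = 5
5 = (1,0)_5 → 1² + 0² = 1 + 0 = 1  — reached the fixed point 1.
1 → 1, so 1 is the first repeated value.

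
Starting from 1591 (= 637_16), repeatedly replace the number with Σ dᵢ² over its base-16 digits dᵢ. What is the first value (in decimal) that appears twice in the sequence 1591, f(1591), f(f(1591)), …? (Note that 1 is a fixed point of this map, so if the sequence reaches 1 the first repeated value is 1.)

169

1591 = (6,3,7)_16 → 6² + 3² + 7² = 94
94 = (5,14)_16 → 5² + 14² = 221
221 = (13,13)_16 → 13² + 13² = 338
338 = (1,5,2)_16 → 1² + 5² + 2² = 30
30 = (1,14)_16 → 1² + 14² = 197
197 = (12,5)_16 → 12² + 5² = 169
169 = (10,9)_16 → 10² + 9² = 181
181 = (11,5)_16 → 11² + 5² = 146
146 = (9,2)_16 → 9² + 2² = 85
85 = (5,5)_16 → 5² + 5² = 50
50 = (3,2)_16 → 3² + 2² = 13
13 = (13)_16 → 13² = 169  — 169 already appeared earlier.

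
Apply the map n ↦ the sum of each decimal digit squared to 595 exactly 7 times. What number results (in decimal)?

58

595 → 5² + 9² + 5² = 25 + 81 + 25 = 131
131 → 1² + 3² + 1² = 1 + 9 + 1 = 11
11 → 1² + 1² = 1 + 1 = 2
2 → 2² = 4
4 → 4² = 16
16 → 1² + 6² = 1 + 36 = 37
37 → 3² + 7² = 9 + 49 = 58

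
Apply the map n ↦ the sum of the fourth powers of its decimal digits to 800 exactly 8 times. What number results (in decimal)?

4514

800 → 8⁴ + 0⁴ + 0⁴ = 4096
4096 → 4⁴ + 0⁴ + 9⁴ + 6⁴ = 8113
8113 → 8⁴ + 1⁴ + 1⁴ + 3⁴ = 4179
4179 → 4⁴ + 1⁴ + 7⁴ + 9⁴ = 9219
9219 → 9⁴ + 2⁴ + 1⁴ + 9⁴ = 13139
13139 → 1⁴ + 3⁴ + 1⁴ + 3⁴ + 9⁴ = 6725
6725 → 6⁴ + 7⁴ + 2⁴ + 5⁴ = 4338
4338 → 4⁴ + 3⁴ + 3⁴ + 8⁴ = 4514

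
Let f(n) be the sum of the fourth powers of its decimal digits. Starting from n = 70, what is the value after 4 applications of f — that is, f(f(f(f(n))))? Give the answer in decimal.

10929

70 → 2401
2401 → 273
273 → 2498
2498 → 10929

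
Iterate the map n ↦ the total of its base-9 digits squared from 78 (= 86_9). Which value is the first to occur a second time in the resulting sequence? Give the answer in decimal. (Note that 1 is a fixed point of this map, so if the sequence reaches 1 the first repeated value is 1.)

78 = (8,6)_9 → 8² + 6² = 64 + 36 = 100
100 = (1,2,1)_9 → 1² + 2² + 1² = 1 + 4 + 1 = 6
6 = (6)_9 → 6² = 36
36 = (4,0)_9 → 4² + 0² = 16 + 0 = 16
16 = (1,7)_9 → 1² + 7² = 1 + 49 = 50
50 = (5,5)_9 → 5² + 5² = 25 + 25 = 50  — 50 already appeared earlier.

50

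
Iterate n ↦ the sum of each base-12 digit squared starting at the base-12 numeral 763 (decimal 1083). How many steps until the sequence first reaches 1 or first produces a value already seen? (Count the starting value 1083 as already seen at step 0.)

13

1083 = (7,6,3)_12 → 7² + 6² + 3² = 94
94 = (7,10)_12 → 7² + 10² = 149
149 = (1,0,5)_12 → 1² + 0² + 5² = 26
26 = (2,2)_12 → 2² + 2² = 8
8 = (8)_12 → 8² = 64
64 = (5,4)_12 → 5² + 4² = 41
41 = (3,5)_12 → 3² + 5² = 34
34 = (2,10)_12 → 2² + 10² = 104
104 = (8,8)_12 → 8² + 8² = 128
128 = (10,8)_12 → 10² + 8² = 164
164 = (1,1,8)_12 → 1² + 1² + 8² = 66
66 = (5,6)_12 → 5² + 6² = 61
61 = (5,1)_12 → 5² + 1² = 26  — 26 repeats.
That took 13 steps.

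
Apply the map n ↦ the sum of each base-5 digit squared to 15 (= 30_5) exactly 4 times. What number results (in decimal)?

15 = (3,0)_5 → 3² + 0² = 9 + 0 = 9
9 = (1,4)_5 → 1² + 4² = 1 + 16 = 17
17 = (3,2)_5 → 3² + 2² = 9 + 4 = 13
13 = (2,3)_5 → 2² + 3² = 4 + 9 = 13

13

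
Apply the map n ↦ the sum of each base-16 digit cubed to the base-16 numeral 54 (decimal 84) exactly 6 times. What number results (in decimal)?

6147

84 = (5,4)_16 → 5³ + 4³ = 125 + 64 = 189
189 = (11,13)_16 → 11³ + 13³ = 1331 + 2197 = 3528
3528 = (13,12,8)_16 → 13³ + 12³ + 8³ = 2197 + 1728 + 512 = 4437
4437 = (1,1,5,5)_16 → 1³ + 1³ + 5³ + 5³ = 1 + 1 + 125 + 125 = 252
252 = (15,12)_16 → 15³ + 12³ = 3375 + 1728 = 5103
5103 = (1,3,14,15)_16 → 1³ + 3³ + 14³ + 15³ = 1 + 27 + 2744 + 3375 = 6147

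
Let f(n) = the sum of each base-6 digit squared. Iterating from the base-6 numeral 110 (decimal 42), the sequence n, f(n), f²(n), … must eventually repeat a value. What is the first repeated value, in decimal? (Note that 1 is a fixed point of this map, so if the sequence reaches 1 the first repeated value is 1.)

20

42 = (1,1,0)_6 → 1² + 1² + 0² = 1 + 1 + 0 = 2
2 = (2)_6 → 2² = 4
4 = (4)_6 → 4² = 16
16 = (2,4)_6 → 2² + 4² = 4 + 16 = 20
20 = (3,2)_6 → 3² + 2² = 9 + 4 = 13
13 = (2,1)_6 → 2² + 1² = 4 + 1 = 5
5 = (5)_6 → 5² = 25
25 = (4,1)_6 → 4² + 1² = 16 + 1 = 17
17 = (2,5)_6 → 2² + 5² = 4 + 25 = 29
29 = (4,5)_6 → 4² + 5² = 16 + 25 = 41
41 = (1,0,5)_6 → 1² + 0² + 5² = 1 + 0 + 25 = 26
26 = (4,2)_6 → 4² + 2² = 16 + 4 = 20  — 20 already appeared earlier.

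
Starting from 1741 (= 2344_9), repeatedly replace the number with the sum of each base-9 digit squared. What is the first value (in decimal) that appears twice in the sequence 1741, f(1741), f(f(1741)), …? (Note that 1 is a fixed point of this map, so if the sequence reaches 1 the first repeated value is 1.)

1741 = (2,3,4,4)_9 → 2² + 3² + 4² + 4² = 45
45 = (5,0)_9 → 5² + 0² = 25
25 = (2,7)_9 → 2² + 7² = 53
53 = (5,8)_9 → 5² + 8² = 89
89 = (1,0,8)_9 → 1² + 0² + 8² = 65
65 = (7,2)_9 → 7² + 2² = 53  — 53 already appeared earlier.

53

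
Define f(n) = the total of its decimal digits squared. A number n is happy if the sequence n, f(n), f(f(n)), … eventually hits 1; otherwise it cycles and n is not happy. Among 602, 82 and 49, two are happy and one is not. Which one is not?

602: 602 → 40 → 16 → 37 → 58 → 89 → 145 → 42 → 20 → 4 → 16  — repeats 16 (not happy)
82: 82 → 68 → 100 → 1  — reaches 1 (happy)
49: 49 → 97 → 130 → 10 → 1  — reaches 1 (happy)

602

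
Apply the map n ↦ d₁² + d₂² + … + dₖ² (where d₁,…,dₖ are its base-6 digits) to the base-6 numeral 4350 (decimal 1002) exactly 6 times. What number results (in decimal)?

1002 = (4,3,5,0)_6 → 4² + 3² + 5² + 0² = 16 + 9 + 25 + 0 = 50
50 = (1,2,2)_6 → 1² + 2² + 2² = 1 + 4 + 4 = 9
9 = (1,3)_6 → 1² + 3² = 1 + 9 = 10
10 = (1,4)_6 → 1² + 4² = 1 + 16 = 17
17 = (2,5)_6 → 2² + 5² = 4 + 25 = 29
29 = (4,5)_6 → 4² + 5² = 16 + 25 = 41

41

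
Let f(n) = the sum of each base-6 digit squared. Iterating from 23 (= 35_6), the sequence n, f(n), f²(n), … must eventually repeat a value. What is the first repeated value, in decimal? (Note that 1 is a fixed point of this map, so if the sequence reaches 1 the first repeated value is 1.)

41

23 = (3,5)_6 → 3² + 5² = 34
34 = (5,4)_6 → 5² + 4² = 41
41 = (1,0,5)_6 → 1² + 0² + 5² = 26
26 = (4,2)_6 → 4² + 2² = 20
20 = (3,2)_6 → 3² + 2² = 13
13 = (2,1)_6 → 2² + 1² = 5
5 = (5)_6 → 5² = 25
25 = (4,1)_6 → 4² + 1² = 17
17 = (2,5)_6 → 2² + 5² = 29
29 = (4,5)_6 → 4² + 5² = 41  — 41 already appeared earlier.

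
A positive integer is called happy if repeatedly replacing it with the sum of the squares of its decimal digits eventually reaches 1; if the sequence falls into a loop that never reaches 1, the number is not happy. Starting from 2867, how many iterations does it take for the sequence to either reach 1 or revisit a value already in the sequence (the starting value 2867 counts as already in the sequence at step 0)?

15

2867 → 2² + 8² + 6² + 7² = 153
153 → 1² + 5² + 3² = 35
35 → 3² + 5² = 34
34 → 3² + 4² = 25
25 → 2² + 5² = 29
29 → 2² + 9² = 85
85 → 8² + 5² = 89
89 → 8² + 9² = 145
145 → 1² + 4² + 5² = 42
42 → 4² + 2² = 20
20 → 2² + 0² = 4
4 → 4² = 16
16 → 1² + 6² = 37
37 → 3² + 7² = 58
58 → 5² + 8² = 89  — 89 repeats.
That took 15 steps.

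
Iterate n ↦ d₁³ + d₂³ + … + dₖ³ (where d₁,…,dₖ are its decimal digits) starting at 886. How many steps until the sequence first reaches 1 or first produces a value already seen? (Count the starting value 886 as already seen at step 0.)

4

886 → 8³ + 8³ + 6³ = 512 + 512 + 216 = 1240
1240 → 1³ + 2³ + 4³ + 0³ = 1 + 8 + 64 + 0 = 73
73 → 7³ + 3³ = 343 + 27 = 370
370 → 3³ + 7³ + 0³ = 27 + 343 + 0 = 370  — 370 repeats.
That took 4 steps.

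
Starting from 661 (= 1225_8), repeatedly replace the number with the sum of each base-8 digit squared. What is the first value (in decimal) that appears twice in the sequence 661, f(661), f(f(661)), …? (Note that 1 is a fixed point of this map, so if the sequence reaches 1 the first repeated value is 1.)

661 = (1,2,2,5)_8 → 1² + 2² + 2² + 5² = 1 + 4 + 4 + 25 = 34
34 = (4,2)_8 → 4² + 2² = 16 + 4 = 20
20 = (2,4)_8 → 2² + 4² = 4 + 16 = 20  — 20 already appeared earlier.

20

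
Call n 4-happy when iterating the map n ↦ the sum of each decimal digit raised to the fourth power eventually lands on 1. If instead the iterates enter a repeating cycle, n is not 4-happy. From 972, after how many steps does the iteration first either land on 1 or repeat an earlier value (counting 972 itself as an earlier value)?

972 → 9⁴ + 7⁴ + 2⁴ = 6561 + 2401 + 16 = 8978
8978 → 8⁴ + 9⁴ + 7⁴ + 8⁴ = 4096 + 6561 + 2401 + 4096 = 17154
17154 → 1⁴ + 7⁴ + 1⁴ + 5⁴ + 4⁴ = 1 + 2401 + 1 + 625 + 256 = 3284
3284 → 3⁴ + 2⁴ + 8⁴ + 4⁴ = 81 + 16 + 4096 + 256 = 4449
4449 → 4⁴ + 4⁴ + 4⁴ + 9⁴ = 256 + 256 + 256 + 6561 = 7329
7329 → 7⁴ + 3⁴ + 2⁴ + 9⁴ = 2401 + 81 + 16 + 6561 = 9059
9059 → 9⁴ + 0⁴ + 5⁴ + 9⁴ = 6561 + 0 + 625 + 6561 = 13747
13747 → 1⁴ + 3⁴ + 7⁴ + 4⁴ + 7⁴ = 1 + 81 + 2401 + 256 + 2401 = 5140
5140 → 5⁴ + 1⁴ + 4⁴ + 0⁴ = 625 + 1 + 256 + 0 = 882
882 → 8⁴ + 8⁴ + 2⁴ = 4096 + 4096 + 16 = 8208
8208 → 8⁴ + 2⁴ + 0⁴ + 8⁴ = 4096 + 16 + 0 + 4096 = 8208  — 8208 repeats.
That took 11 steps.

11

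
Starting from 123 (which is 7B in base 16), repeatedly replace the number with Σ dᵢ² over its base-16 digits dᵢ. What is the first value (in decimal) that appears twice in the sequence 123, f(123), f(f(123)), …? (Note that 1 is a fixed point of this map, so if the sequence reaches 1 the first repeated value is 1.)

123 = (7,11)_16 → 170
170 = (10,10)_16 → 200
200 = (12,8)_16 → 208
208 = (13,0)_16 → 169
169 = (10,9)_16 → 181
181 = (11,5)_16 → 146
146 = (9,2)_16 → 85
85 = (5,5)_16 → 50
50 = (3,2)_16 → 13
13 = (13)_16 → 169  — 169 already appeared earlier.

169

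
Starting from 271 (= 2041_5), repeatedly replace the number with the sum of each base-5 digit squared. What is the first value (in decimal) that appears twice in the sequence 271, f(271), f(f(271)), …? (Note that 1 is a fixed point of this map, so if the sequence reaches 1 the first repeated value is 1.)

13

271 = (2,0,4,1)_5 → 2² + 0² + 4² + 1² = 4 + 0 + 16 + 1 = 21
21 = (4,1)_5 → 4² + 1² = 16 + 1 = 17
17 = (3,2)_5 → 3² + 2² = 9 + 4 = 13
13 = (2,3)_5 → 2² + 3² = 4 + 9 = 13  — 13 already appeared earlier.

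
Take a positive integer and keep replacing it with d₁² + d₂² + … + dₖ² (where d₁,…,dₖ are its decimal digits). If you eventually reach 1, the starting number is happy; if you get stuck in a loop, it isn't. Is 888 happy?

happy

888 → 8² + 8² + 8² = 192
192 → 1² + 9² + 2² = 86
86 → 8² + 6² = 100
100 → 1² + 0² + 0² = 1  — reached 1.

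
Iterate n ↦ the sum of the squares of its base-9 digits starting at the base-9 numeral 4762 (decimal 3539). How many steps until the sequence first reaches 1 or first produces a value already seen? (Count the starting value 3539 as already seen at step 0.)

3

3539 = (4,7,6,2)_9 → 4² + 7² + 6² + 2² = 105
105 = (1,2,6)_9 → 1² + 2² + 6² = 41
41 = (4,5)_9 → 4² + 5² = 41  — 41 repeats.
That took 3 steps.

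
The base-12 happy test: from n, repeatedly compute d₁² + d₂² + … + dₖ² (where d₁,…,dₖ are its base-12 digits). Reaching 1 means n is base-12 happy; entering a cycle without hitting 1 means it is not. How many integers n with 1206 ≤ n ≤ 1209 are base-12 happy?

1206: 1206 → 116 → 145 → 2 → 4 → 16 → 17 → 26 → 8 → 64 → 41 → 34 → 104 → 128 → 164 → 66 → 61 → 26  — not base-12 happy
1207: 1207 → 129 → 181 → 11 → 121 → 101 → 89 → 74 → 40 → 25 → 5 → 25  — not base-12 happy
1208: 1208 → 144 → 1  — base-12 happy
1209: 1209 → 161 → 27 → 13 → 2 → 4 → 16 → 17 → 26 → 8 → 64 → 41 → 34 → 104 → 128 → 164 → 66 → 61 → 26  — not base-12 happy
base-12 happy: 1208

1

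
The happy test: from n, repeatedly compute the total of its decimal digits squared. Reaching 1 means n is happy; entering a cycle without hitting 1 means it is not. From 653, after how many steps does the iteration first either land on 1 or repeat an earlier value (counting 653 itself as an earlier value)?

653 → 6² + 5² + 3² = 70
70 → 7² + 0² = 49
49 → 4² + 9² = 97
97 → 9² + 7² = 130
130 → 1² + 3² + 0² = 10
10 → 1² + 0² = 1  — reached 1.
That took 6 steps.

6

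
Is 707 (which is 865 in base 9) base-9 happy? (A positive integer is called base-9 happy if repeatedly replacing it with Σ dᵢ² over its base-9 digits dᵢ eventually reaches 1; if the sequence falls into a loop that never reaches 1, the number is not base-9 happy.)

707 = (8,6,5)_9 → 125
125 = (1,4,8)_9 → 81
81 = (1,0,0)_9 → 1  — reached 1.

base-9 happy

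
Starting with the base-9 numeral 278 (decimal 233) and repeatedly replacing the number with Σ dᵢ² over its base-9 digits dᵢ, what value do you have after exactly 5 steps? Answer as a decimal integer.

89

233 = (2,7,8)_9 → 2² + 7² + 8² = 4 + 49 + 64 = 117
117 = (1,4,0)_9 → 1² + 4² + 0² = 1 + 16 + 0 = 17
17 = (1,8)_9 → 1² + 8² = 1 + 64 = 65
65 = (7,2)_9 → 7² + 2² = 49 + 4 = 53
53 = (5,8)_9 → 5² + 8² = 25 + 64 = 89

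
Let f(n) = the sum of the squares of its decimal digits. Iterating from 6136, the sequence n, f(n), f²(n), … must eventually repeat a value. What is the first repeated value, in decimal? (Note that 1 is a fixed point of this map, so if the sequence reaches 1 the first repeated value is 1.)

6136 → 82
82 → 68
68 → 100
100 → 1  — reached the fixed point 1.
1 → 1, so 1 is the first repeated value.

1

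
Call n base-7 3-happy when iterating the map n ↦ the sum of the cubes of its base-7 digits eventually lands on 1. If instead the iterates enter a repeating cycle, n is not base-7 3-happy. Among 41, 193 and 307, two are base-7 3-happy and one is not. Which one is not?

41: 41 → 341 → 557 → 137 → 197 → 65 → 17 → 35 → 125 → 251 → 341  — repeats 341 (not base-7 3-happy)
193: 193 → 307 → 433 → 343 → 1  — reaches 1 (base-7 3-happy)
307: 307 → 433 → 343 → 1  — reaches 1 (base-7 3-happy)

41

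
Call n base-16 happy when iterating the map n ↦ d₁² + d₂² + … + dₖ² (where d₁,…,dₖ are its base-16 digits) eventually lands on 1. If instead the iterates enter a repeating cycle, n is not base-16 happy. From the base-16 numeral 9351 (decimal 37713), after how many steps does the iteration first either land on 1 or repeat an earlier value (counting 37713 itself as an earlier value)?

37713 = (9,3,5,1)_16 → 9² + 3² + 5² + 1² = 116
116 = (7,4)_16 → 7² + 4² = 65
65 = (4,1)_16 → 4² + 1² = 17
17 = (1,1)_16 → 1² + 1² = 2
2 = (2)_16 → 2² = 4
4 = (4)_16 → 4² = 16
16 = (1,0)_16 → 1² + 0² = 1  — reached 1.
That took 7 steps.

7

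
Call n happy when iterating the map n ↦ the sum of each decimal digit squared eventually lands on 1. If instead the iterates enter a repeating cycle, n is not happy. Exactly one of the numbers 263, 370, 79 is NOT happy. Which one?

370

263: 263 → 49 → 97 → 130 → 10 → 1  — reaches 1 (happy)
370: 370 → 58 → 89 → 145 → 42 → 20 → 4 → 16 → 37 → 58  — repeats 58 (not happy)
79: 79 → 130 → 10 → 1  — reaches 1 (happy)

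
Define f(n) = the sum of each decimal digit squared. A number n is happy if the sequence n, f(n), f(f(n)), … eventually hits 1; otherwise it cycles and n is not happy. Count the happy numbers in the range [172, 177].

1

172: 172 → 54 → 41 → 17 → 50 → 25 → 29 → 85 → 89 → 145 → 42 → 20 → 4 → 16 → 37 → 58 → 89  — not happy
173: 173 → 59 → 106 → 37 → 58 → 89 → 145 → 42 → 20 → 4 → 16 → 37  — not happy
174: 174 → 66 → 72 → 53 → 34 → 25 → 29 → 85 → 89 → 145 → 42 → 20 → 4 → 16 → 37 → 58 → 89  — not happy
175: 175 → 75 → 74 → 65 → 61 → 37 → 58 → 89 → 145 → 42 → 20 → 4 → 16 → 37  — not happy
176: 176 → 86 → 100 → 1  — happy
177: 177 → 99 → 162 → 41 → 17 → 50 → 25 → 29 → 85 → 89 → 145 → 42 → 20 → 4 → 16 → 37 → 58 → 89  — not happy
happy: 176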